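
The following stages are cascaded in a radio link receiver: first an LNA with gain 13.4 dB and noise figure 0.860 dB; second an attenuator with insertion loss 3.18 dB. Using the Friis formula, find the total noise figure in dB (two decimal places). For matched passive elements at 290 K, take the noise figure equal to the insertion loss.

Convert to linear (a loss of L dB is a gain of −L dB): F_i = 10^(NF_i/10), G_i = 10^(G_i,dB/10)
  Stage 1: F_1 = 10^(0.860/10) = 1.219, G_1 = 10^(13.4/10) = 21.88
  Stage 2: F_2 = 10^(3.18/10) = 2.080, G_2 = 10^(−3.18/10) = 0.4808
Friis cascade:
  F = 1.219 + (2.080 − 1)/21.88 = 1.268
NF = 10 log₁₀(1.268) = 1.03 dB

1.03 dB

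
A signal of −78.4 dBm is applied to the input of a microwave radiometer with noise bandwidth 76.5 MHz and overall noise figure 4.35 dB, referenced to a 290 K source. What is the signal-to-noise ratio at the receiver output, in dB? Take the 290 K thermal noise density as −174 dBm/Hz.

12.4 dB

Noise floor: N = −174 + 10 log₁₀(B) + NF
10 log₁₀(7.65×10⁷) = 78.84 dB
N = −174 + 78.84 + 4.35 = −90.81 dBm
SNR = P_sig − N = −78.4 − (−90.81) = 12.41 dB → 12.4 dB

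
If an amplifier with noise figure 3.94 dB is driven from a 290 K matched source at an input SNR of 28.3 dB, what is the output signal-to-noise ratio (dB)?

24.36 dB

By definition F = SNR_in/SNR_out, so in dB: SNR_out = SNR_in − NF
SNR_out = 28.3 − 3.94 = 24.36 dB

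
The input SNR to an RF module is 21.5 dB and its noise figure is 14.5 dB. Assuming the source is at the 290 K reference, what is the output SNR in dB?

7.0 dB

By definition F = SNR_in/SNR_out, so in dB: SNR_out = SNR_in − NF
SNR_out = 21.5 − 14.5 = 7.0 dB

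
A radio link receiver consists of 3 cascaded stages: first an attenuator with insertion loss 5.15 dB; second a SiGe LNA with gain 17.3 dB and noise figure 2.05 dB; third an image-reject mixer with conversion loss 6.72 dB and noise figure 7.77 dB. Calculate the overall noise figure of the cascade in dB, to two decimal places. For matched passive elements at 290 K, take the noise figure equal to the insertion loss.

Convert to linear (a loss of L dB is a gain of −L dB): F_i = 10^(NF_i/10), G_i = 10^(G_i,dB/10)
  Stage 1: F_1 = 10^(5.15/10) = 3.273, G_1 = 10^(−5.15/10) = 0.3055
  Stage 2: F_2 = 10^(2.05/10) = 1.603, G_2 = 10^(17.3/10) = 53.70
  Stage 3: F_3 = 10^(7.77/10) = 5.984, G_3 = 10^(−6.72/10) = 0.2128
Friis cascade:
  F = 3.273 + (1.603 − 1)/0.3055 + (5.984 − 1)/16.41 = 5.552
NF = 10 log₁₀(5.552) = 7.44 dB

7.44 dB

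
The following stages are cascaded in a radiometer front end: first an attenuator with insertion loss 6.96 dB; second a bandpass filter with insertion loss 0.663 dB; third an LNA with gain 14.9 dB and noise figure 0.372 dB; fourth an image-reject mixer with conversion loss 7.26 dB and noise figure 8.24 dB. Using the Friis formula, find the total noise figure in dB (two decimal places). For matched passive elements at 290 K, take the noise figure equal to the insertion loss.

Convert to linear (a loss of L dB is a gain of −L dB): F_i = 10^(NF_i/10), G_i = 10^(G_i,dB/10)
  Stage 1: F_1 = 10^(6.96/10) = 4.966, G_1 = 10^(−6.96/10) = 0.2014
  Stage 2: F_2 = 10^(0.663/10) = 1.165, G_2 = 10^(−0.663/10) = 0.8584
  Stage 3: F_3 = 10^(0.372/10) = 1.089, G_3 = 10^(14.9/10) = 30.90
  Stage 4: F_4 = 10^(8.24/10) = 6.668, G_4 = 10^(−7.26/10) = 0.1879
Friis cascade:
  F = 4.966 + (1.165 − 1)/0.2014 + (1.089 − 1)/0.1729 + (6.668 − 1)/5.342 = 7.363
NF = 10 log₁₀(7.363) = 8.67 dB

8.67 dB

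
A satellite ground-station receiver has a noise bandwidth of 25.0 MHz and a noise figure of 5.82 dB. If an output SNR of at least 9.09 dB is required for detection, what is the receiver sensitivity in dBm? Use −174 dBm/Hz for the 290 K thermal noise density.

Sensitivity = −174 + 10 log₁₀(B) + NF + SNR_min
= −174 + 73.98 + 5.82 + 9.09
= −85.11 dBm → −85.1 dBm

−85.1 dBm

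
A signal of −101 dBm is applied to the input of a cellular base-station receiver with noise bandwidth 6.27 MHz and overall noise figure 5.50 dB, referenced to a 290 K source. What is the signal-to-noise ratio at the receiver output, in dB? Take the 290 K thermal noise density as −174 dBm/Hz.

Noise floor: N = −174 + 10 log₁₀(B) + NF
10 log₁₀(6.27×10⁶) = 67.97 dB
N = −174 + 67.97 + 5.50 = −100.53 dBm
SNR = P_sig − N = −101 − (−100.53) = −0.47 dB → −0.5 dB

−0.5 dB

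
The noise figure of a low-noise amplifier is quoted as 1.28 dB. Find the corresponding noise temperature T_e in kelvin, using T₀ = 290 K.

F = 10^(1.28/10) = 1.34276
T_e = (F − 1)·T₀ = (1.34276 − 1) × 290 = 99.4 K

99.4 K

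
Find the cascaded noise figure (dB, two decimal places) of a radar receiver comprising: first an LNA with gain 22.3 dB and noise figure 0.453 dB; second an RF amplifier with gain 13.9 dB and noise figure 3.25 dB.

Convert to linear (a loss of L dB is a gain of −L dB): F_i = 10^(NF_i/10), G_i = 10^(G_i,dB/10)
  Stage 1: F_1 = 10^(0.453/10) = 1.110, G_1 = 10^(22.3/10) = 169.8
  Stage 2: F_2 = 10^(3.25/10) = 2.113, G_2 = 10^(13.9/10) = 24.55
Friis cascade:
  F = 1.110 + (2.113 − 1)/169.8 = 1.116
NF = 10 log₁₀(1.116) = 0.48 dB

0.48 dB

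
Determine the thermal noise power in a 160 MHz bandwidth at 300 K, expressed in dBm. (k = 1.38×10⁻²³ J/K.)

−91.8 dBm

P_n = kTB = 1.38×10⁻²³ × 300 × 1.60×10⁸ = 6.62×10⁻¹³ W
In dBm: 10 log₁₀(6.62×10⁻¹³ / 10⁻³) = −91.8 dBm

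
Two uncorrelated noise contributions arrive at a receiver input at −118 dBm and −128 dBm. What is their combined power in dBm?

Convert to linear, add, convert back:
P₁ = 1.58×10⁻¹⁵ W, P₂ = 1.58×10⁻¹⁶ W
P_tot = 1.74×10⁻¹⁵ W → 10 log₁₀(P_tot / 10⁻³) = −117.6 dBm

−117.6 dBm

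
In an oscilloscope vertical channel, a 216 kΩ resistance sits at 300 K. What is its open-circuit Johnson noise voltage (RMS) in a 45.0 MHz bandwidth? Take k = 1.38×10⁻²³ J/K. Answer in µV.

V_n = √(4kTRB)
4kTRB = 4 × 1.38×10⁻²³ × 300 × 2.16×10⁵ × 4.50×10⁷ = 1.61×10⁻⁷ V²
V_n = √(1.61×10⁻⁷) = 4.01×10⁻⁴ V = 401 µV

401 µV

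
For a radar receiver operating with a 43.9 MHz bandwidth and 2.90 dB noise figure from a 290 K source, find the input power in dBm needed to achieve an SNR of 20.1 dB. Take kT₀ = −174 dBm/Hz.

Sensitivity = −174 + 10 log₁₀(B) + NF + SNR_min
= −174 + 76.42 + 2.90 + 20.1
= −74.58 dBm → −74.6 dBm

−74.6 dBm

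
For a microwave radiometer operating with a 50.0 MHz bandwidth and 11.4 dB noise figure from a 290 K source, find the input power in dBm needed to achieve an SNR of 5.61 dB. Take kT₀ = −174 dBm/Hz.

Sensitivity = −174 + 10 log₁₀(B) + NF + SNR_min
= −174 + 76.99 + 11.4 + 5.61
= −80.00 dBm → −80.0 dBm

−80.0 dBm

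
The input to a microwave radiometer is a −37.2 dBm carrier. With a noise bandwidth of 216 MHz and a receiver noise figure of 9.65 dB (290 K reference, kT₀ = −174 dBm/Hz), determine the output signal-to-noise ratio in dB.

Noise floor: N = −174 + 10 log₁₀(B) + NF
10 log₁₀(2.16×10⁸) = 83.34 dB
N = −174 + 83.34 + 9.65 = −81.01 dBm
SNR = P_sig − N = −37.2 − (−81.01) = 43.81 dB → 43.8 dB

43.8 dB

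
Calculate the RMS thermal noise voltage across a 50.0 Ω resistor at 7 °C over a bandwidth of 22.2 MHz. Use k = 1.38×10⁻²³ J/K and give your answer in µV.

4.14 µV

T = 7 °C + 273.15 = 280.15 K
V_n = √(4kTRB)
4kTRB = 4 × 1.38×10⁻²³ × 280.15 × 5.00×10¹ × 2.22×10⁷ = 1.72×10⁻¹¹ V²
V_n = √(1.72×10⁻¹¹) = 4.14×10⁻⁶ V = 4.14 µV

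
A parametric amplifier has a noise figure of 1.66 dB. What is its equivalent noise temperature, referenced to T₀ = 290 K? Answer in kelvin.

135 K

F = 10^(1.66/10) = 1.46555
T_e = (F − 1)·T₀ = (1.46555 − 1) × 290 = 135 K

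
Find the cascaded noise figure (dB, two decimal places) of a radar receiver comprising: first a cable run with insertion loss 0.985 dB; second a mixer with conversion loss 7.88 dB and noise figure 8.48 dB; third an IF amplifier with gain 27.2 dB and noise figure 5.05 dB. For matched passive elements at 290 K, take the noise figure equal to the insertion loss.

Convert to linear (a loss of L dB is a gain of −L dB): F_i = 10^(NF_i/10), G_i = 10^(G_i,dB/10)
  Stage 1: F_1 = 10^(0.985/10) = 1.255, G_1 = 10^(−0.985/10) = 0.7971
  Stage 2: F_2 = 10^(8.48/10) = 7.047, G_2 = 10^(−7.88/10) = 0.1629
  Stage 3: F_3 = 10^(5.05/10) = 3.199, G_3 = 10^(27.2/10) = 524.8
Friis cascade:
  F = 1.255 + (7.047 − 1)/0.7971 + (3.199 − 1)/0.1299 = 25.77
NF = 10 log₁₀(25.77) = 14.11 dB

14.11 dB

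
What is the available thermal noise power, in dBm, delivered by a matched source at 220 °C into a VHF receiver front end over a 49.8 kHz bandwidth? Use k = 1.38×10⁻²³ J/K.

−124.7 dBm

T = 220 °C + 273.15 = 493.15 K
P_n = kTB = 1.38×10⁻²³ × 493.15 × 4.98×10⁴ = 3.39×10⁻¹⁶ W
In dBm: 10 log₁₀(3.39×10⁻¹⁶ / 10⁻³) = −124.7 dBm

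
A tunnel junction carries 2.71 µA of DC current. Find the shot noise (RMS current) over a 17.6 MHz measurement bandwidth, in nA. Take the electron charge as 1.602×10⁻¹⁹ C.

3.91 nA

I_n = √(2qI·B)
2qI·B = 2 × 1.602×10⁻¹⁹ × 2.71×10⁻⁶ × 1.76×10⁷ = 1.53×10⁻¹⁷ A²
I_n = √(1.53×10⁻¹⁷) = 3.91×10⁻⁹ A = 3.91 nA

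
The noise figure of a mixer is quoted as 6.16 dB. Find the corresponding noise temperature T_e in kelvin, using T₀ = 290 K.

F = 10^(6.16/10) = 4.13048
T_e = (F − 1)·T₀ = (4.13048 − 1) × 290 = 908 K

908 K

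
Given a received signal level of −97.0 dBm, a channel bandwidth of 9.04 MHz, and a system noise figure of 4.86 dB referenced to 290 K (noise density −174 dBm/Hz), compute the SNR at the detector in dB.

2.6 dB

Noise floor: N = −174 + 10 log₁₀(B) + NF
10 log₁₀(9.04×10⁶) = 69.56 dB
N = −174 + 69.56 + 4.86 = −99.58 dBm
SNR = P_sig − N = −97.0 − (−99.58) = 2.58 dB → 2.6 dB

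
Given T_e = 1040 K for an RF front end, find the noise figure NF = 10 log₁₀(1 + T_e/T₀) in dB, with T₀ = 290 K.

F = 1 + T_e/T₀ = 1 + 1040/290 = 4.58621
NF = 10 log₁₀(4.58621) = 6.61 dB

6.61 dB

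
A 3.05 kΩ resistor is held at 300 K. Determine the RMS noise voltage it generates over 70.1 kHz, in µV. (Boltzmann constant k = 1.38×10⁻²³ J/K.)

1.88 µV

V_n = √(4kTRB)
4kTRB = 4 × 1.38×10⁻²³ × 300 × 3.05×10³ × 7.01×10⁴ = 3.54×10⁻¹² V²
V_n = √(3.54×10⁻¹²) = 1.88×10⁻⁶ V = 1.88 µV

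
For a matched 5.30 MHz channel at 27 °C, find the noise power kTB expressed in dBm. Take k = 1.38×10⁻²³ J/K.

T = 27 °C + 273.15 = 300.15 K
P_n = kTB = 1.38×10⁻²³ × 300.15 × 5.30×10⁶ = 2.20×10⁻¹⁴ W
In dBm: 10 log₁₀(2.20×10⁻¹⁴ / 10⁻³) = −106.6 dBm

−106.6 dBm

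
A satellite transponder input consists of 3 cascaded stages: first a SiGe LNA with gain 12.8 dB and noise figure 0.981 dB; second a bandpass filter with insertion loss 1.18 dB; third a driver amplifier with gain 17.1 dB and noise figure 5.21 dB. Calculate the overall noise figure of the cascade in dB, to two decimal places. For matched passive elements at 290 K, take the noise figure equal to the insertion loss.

1.55 dB

Convert to linear (a loss of L dB is a gain of −L dB): F_i = 10^(NF_i/10), G_i = 10^(G_i,dB/10)
  Stage 1: F_1 = 10^(0.981/10) = 1.253, G_1 = 10^(12.8/10) = 19.05
  Stage 2: F_2 = 10^(1.18/10) = 1.312, G_2 = 10^(−1.18/10) = 0.7621
  Stage 3: F_3 = 10^(5.21/10) = 3.319, G_3 = 10^(17.1/10) = 51.29
Friis cascade:
  F = 1.253 + (1.312 − 1)/19.05 + (3.319 − 1)/14.52 = 1.430
NF = 10 log₁₀(1.430) = 1.55 dB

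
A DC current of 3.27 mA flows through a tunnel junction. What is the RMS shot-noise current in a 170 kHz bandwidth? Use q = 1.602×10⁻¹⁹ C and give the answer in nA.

13.3 nA

I_n = √(2qI·B)
2qI·B = 2 × 1.602×10⁻¹⁹ × 3.27×10⁻³ × 1.70×10⁵ = 1.78×10⁻¹⁶ A²
I_n = √(1.78×10⁻¹⁶) = 1.33×10⁻⁸ A = 13.3 nA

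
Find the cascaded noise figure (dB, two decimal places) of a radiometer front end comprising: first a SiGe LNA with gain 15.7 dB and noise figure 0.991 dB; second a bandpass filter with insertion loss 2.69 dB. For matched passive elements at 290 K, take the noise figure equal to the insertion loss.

1.07 dB

Convert to linear (a loss of L dB is a gain of −L dB): F_i = 10^(NF_i/10), G_i = 10^(G_i,dB/10)
  Stage 1: F_1 = 10^(0.991/10) = 1.256, G_1 = 10^(15.7/10) = 37.15
  Stage 2: F_2 = 10^(2.69/10) = 1.858, G_2 = 10^(−2.69/10) = 0.5383
Friis cascade:
  F = 1.256 + (1.858 − 1)/37.15 = 1.279
NF = 10 log₁₀(1.279) = 1.07 dB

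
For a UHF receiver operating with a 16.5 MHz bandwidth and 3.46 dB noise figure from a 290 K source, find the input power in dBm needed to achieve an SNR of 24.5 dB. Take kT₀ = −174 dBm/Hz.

−73.9 dBm

Sensitivity = −174 + 10 log₁₀(B) + NF + SNR_min
= −174 + 72.17 + 3.46 + 24.5
= −73.87 dBm → −73.9 dBm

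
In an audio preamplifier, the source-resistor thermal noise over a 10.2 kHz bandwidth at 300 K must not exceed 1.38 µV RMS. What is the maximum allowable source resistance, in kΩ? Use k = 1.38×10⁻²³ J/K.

11.3 kΩ

Johnson–Nyquist: V_n = √(4kTRB) ⇒ R = V_n² / (4kTB)
4kTB = 4 × 1.38×10⁻²³ × 300 × 1.02×10⁴ = 1.69×10⁻¹⁶
R = (1.38×10⁻⁶)² / 1.69×10⁻¹⁶ = 1.13×10⁴ Ω = 11.3 kΩ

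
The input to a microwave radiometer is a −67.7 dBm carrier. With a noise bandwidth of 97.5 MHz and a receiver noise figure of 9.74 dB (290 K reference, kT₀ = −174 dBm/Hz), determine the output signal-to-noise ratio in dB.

16.7 dB

Noise floor: N = −174 + 10 log₁₀(B) + NF
10 log₁₀(9.75×10⁷) = 79.89 dB
N = −174 + 79.89 + 9.74 = −84.37 dBm
SNR = P_sig − N = −67.7 − (−84.37) = 16.67 dB → 16.7 dB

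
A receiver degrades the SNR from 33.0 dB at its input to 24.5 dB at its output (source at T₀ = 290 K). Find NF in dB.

NF (dB) = SNR_in(dB) − SNR_out(dB) when the source is at T₀
NF = 33.0 − 24.5 = 8.5 dB

8.5 dB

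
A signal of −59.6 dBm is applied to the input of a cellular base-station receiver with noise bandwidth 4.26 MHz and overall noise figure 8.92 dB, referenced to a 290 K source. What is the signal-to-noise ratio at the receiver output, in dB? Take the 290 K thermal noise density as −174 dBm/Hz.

Noise floor: N = −174 + 10 log₁₀(B) + NF
10 log₁₀(4.26×10⁶) = 66.29 dB
N = −174 + 66.29 + 8.92 = −98.79 dBm
SNR = P_sig − N = −59.6 − (−98.79) = 39.19 dB → 39.2 dB

39.2 dB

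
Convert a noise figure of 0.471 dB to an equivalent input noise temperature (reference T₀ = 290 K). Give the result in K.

33.2 K

F = 10^(0.471/10) = 1.11455
T_e = (F − 1)·T₀ = (1.11455 − 1) × 290 = 33.2 K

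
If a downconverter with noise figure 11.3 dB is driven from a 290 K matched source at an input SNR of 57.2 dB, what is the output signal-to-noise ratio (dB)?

45.9 dB

By definition F = SNR_in/SNR_out, so in dB: SNR_out = SNR_in − NF
SNR_out = 57.2 − 11.3 = 45.9 dB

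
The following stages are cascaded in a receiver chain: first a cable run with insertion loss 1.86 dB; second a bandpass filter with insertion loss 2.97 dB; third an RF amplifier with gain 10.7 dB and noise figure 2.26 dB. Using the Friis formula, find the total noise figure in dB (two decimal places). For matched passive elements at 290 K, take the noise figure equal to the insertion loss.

7.09 dB

Convert to linear (a loss of L dB is a gain of −L dB): F_i = 10^(NF_i/10), G_i = 10^(G_i,dB/10)
  Stage 1: F_1 = 10^(1.86/10) = 1.535, G_1 = 10^(−1.86/10) = 0.6516
  Stage 2: F_2 = 10^(2.97/10) = 1.982, G_2 = 10^(−2.97/10) = 0.5047
  Stage 3: F_3 = 10^(2.26/10) = 1.683, G_3 = 10^(10.7/10) = 11.75
Friis cascade:
  F = 1.535 + (1.982 − 1)/0.6516 + (1.683 − 1)/0.3289 = 5.117
NF = 10 log₁₀(5.117) = 7.09 dB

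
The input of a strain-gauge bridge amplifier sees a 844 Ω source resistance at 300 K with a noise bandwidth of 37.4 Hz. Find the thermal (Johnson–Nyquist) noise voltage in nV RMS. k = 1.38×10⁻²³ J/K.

V_n = √(4kTRB)
4kTRB = 4 × 1.38×10⁻²³ × 300 × 8.44×10² × 3.74×10¹ = 5.23×10⁻¹⁶ V²
V_n = √(5.23×10⁻¹⁶) = 2.29×10⁻⁸ V = 22.9 nV

22.9 nV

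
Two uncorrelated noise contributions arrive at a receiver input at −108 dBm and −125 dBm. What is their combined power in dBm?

Convert to linear, add, convert back:
P₁ = 1.58×10⁻¹⁴ W, P₂ = 3.16×10⁻¹⁶ W
P_tot = 1.62×10⁻¹⁴ W → 10 log₁₀(P_tot / 10⁻³) = −107.9 dBm

−107.9 dBm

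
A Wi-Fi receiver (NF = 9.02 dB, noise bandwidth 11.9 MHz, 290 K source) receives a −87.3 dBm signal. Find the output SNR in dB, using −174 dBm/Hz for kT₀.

6.9 dB

Noise floor: N = −174 + 10 log₁₀(B) + NF
10 log₁₀(1.19×10⁷) = 70.76 dB
N = −174 + 70.76 + 9.02 = −94.22 dBm
SNR = P_sig − N = −87.3 − (−94.22) = 6.92 dB → 6.9 dB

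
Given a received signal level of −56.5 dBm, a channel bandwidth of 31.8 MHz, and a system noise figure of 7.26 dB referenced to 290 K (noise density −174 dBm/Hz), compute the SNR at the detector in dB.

Noise floor: N = −174 + 10 log₁₀(B) + NF
10 log₁₀(3.18×10⁷) = 75.02 dB
N = −174 + 75.02 + 7.26 = −91.72 dBm
SNR = P_sig − N = −56.5 − (−91.72) = 35.22 dB → 35.2 dB

35.2 dB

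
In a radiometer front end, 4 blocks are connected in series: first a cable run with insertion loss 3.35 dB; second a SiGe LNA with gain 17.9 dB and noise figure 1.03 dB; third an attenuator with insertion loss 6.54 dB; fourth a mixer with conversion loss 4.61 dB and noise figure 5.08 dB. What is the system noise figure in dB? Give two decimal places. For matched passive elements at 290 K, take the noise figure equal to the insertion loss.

5.07 dB

Convert to linear (a loss of L dB is a gain of −L dB): F_i = 10^(NF_i/10), G_i = 10^(G_i,dB/10)
  Stage 1: F_1 = 10^(3.35/10) = 2.163, G_1 = 10^(−3.35/10) = 0.4624
  Stage 2: F_2 = 10^(1.03/10) = 1.268, G_2 = 10^(17.9/10) = 61.66
  Stage 3: F_3 = 10^(6.54/10) = 4.508, G_3 = 10^(−6.54/10) = 0.2218
  Stage 4: F_4 = 10^(5.08/10) = 3.221, G_4 = 10^(−4.61/10) = 0.3459
Friis cascade:
  F = 2.163 + (1.268 − 1)/0.4624 + (4.508 − 1)/28.51 + (3.221 − 1)/6.324 = 3.216
NF = 10 log₁₀(3.216) = 5.07 dB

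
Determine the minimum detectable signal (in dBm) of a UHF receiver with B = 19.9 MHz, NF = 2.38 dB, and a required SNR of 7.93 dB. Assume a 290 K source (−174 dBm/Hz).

Sensitivity = −174 + 10 log₁₀(B) + NF + SNR_min
= −174 + 72.99 + 2.38 + 7.93
= −90.70 dBm → −90.7 dBm

−90.7 dBm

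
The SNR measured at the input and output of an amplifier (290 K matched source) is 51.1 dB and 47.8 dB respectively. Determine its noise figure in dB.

NF (dB) = SNR_in(dB) − SNR_out(dB) when the source is at T₀
NF = 51.1 − 47.8 = 3.3 dB

3.3 dB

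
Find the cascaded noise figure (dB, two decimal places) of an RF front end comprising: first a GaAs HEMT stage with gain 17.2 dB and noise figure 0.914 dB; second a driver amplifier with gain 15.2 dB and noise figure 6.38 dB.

1.13 dB

Convert to linear (a loss of L dB is a gain of −L dB): F_i = 10^(NF_i/10), G_i = 10^(G_i,dB/10)
  Stage 1: F_1 = 10^(0.914/10) = 1.234, G_1 = 10^(17.2/10) = 52.48
  Stage 2: F_2 = 10^(6.38/10) = 4.345, G_2 = 10^(15.2/10) = 33.11
Friis cascade:
  F = 1.234 + (4.345 − 1)/52.48 = 1.298
NF = 10 log₁₀(1.298) = 1.13 dB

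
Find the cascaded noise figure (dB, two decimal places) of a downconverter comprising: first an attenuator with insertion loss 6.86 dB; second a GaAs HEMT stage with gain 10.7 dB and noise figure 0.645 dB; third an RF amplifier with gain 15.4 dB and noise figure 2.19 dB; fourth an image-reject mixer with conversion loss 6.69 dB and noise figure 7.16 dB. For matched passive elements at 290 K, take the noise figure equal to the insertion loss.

Convert to linear (a loss of L dB is a gain of −L dB): F_i = 10^(NF_i/10), G_i = 10^(G_i,dB/10)
  Stage 1: F_1 = 10^(6.86/10) = 4.853, G_1 = 10^(−6.86/10) = 0.2061
  Stage 2: F_2 = 10^(0.645/10) = 1.160, G_2 = 10^(10.7/10) = 11.75
  Stage 3: F_3 = 10^(2.19/10) = 1.656, G_3 = 10^(15.4/10) = 34.67
  Stage 4: F_4 = 10^(7.16/10) = 5.200, G_4 = 10^(−6.69/10) = 0.2143
Friis cascade:
  F = 4.853 + (1.160 − 1)/0.2061 + (1.656 − 1)/2.421 + (5.200 − 1)/83.95 = 5.951
NF = 10 log₁₀(5.951) = 7.75 dB

7.75 dB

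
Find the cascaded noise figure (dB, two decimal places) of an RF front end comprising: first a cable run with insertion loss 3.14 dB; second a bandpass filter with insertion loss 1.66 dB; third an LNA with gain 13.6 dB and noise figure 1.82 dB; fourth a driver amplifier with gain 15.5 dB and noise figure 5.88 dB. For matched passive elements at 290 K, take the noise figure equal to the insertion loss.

Convert to linear (a loss of L dB is a gain of −L dB): F_i = 10^(NF_i/10), G_i = 10^(G_i,dB/10)
  Stage 1: F_1 = 10^(3.14/10) = 2.061, G_1 = 10^(−3.14/10) = 0.4853
  Stage 2: F_2 = 10^(1.66/10) = 1.466, G_2 = 10^(−1.66/10) = 0.6823
  Stage 3: F_3 = 10^(1.82/10) = 1.521, G_3 = 10^(13.6/10) = 22.91
  Stage 4: F_4 = 10^(5.88/10) = 3.873, G_4 = 10^(15.5/10) = 35.48
Friis cascade:
  F = 2.061 + (1.466 − 1)/0.4853 + (1.521 − 1)/0.3311 + (3.873 − 1)/7.586 = 4.971
NF = 10 log₁₀(4.971) = 6.96 dB

6.96 dB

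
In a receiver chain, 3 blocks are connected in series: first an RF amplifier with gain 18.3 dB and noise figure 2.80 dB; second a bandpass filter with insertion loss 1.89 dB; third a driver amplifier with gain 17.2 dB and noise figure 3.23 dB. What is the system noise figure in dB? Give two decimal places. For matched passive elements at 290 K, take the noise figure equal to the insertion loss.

2.88 dB

Convert to linear (a loss of L dB is a gain of −L dB): F_i = 10^(NF_i/10), G_i = 10^(G_i,dB/10)
  Stage 1: F_1 = 10^(2.80/10) = 1.905, G_1 = 10^(18.3/10) = 67.61
  Stage 2: F_2 = 10^(1.89/10) = 1.545, G_2 = 10^(−1.89/10) = 0.6471
  Stage 3: F_3 = 10^(3.23/10) = 2.104, G_3 = 10^(17.2/10) = 52.48
Friis cascade:
  F = 1.905 + (1.545 − 1)/67.61 + (2.104 − 1)/43.75 = 1.939
NF = 10 log₁₀(1.939) = 2.88 dB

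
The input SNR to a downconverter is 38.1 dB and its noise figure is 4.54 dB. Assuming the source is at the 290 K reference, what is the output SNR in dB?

33.56 dB

By definition F = SNR_in/SNR_out, so in dB: SNR_out = SNR_in − NF
SNR_out = 38.1 − 4.54 = 33.56 dB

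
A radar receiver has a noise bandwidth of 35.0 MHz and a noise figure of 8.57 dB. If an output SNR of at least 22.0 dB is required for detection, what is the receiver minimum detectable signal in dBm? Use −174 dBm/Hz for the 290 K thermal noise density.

Sensitivity = −174 + 10 log₁₀(B) + NF + SNR_min
= −174 + 75.44 + 8.57 + 22.0
= −67.99 dBm → −68.0 dBm

−68.0 dBm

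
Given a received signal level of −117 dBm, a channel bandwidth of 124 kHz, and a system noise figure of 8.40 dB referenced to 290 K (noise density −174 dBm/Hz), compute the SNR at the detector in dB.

−2.3 dB

Noise floor: N = −174 + 10 log₁₀(B) + NF
10 log₁₀(1.24×10⁵) = 50.93 dB
N = −174 + 50.93 + 8.40 = −114.67 dBm
SNR = P_sig − N = −117 − (−114.67) = −2.33 dB → −2.3 dB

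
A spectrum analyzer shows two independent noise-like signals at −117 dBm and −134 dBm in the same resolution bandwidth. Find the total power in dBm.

Convert to linear, add, convert back:
P₁ = 2.00×10⁻¹⁵ W, P₂ = 3.98×10⁻¹⁷ W
P_tot = 2.04×10⁻¹⁵ W → 10 log₁₀(P_tot / 10⁻³) = −116.9 dBm

−116.9 dBm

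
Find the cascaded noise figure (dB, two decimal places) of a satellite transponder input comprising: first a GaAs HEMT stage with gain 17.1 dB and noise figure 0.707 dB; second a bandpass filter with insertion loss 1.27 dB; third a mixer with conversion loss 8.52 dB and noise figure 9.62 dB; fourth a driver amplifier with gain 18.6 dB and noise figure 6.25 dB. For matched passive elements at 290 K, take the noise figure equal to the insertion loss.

Convert to linear (a loss of L dB is a gain of −L dB): F_i = 10^(NF_i/10), G_i = 10^(G_i,dB/10)
  Stage 1: F_1 = 10^(0.707/10) = 1.177, G_1 = 10^(17.1/10) = 51.29
  Stage 2: F_2 = 10^(1.27/10) = 1.340, G_2 = 10^(−1.27/10) = 0.7464
  Stage 3: F_3 = 10^(9.62/10) = 9.162, G_3 = 10^(−8.52/10) = 0.1406
  Stage 4: F_4 = 10^(6.25/10) = 4.217, G_4 = 10^(18.6/10) = 72.44
Friis cascade:
  F = 1.177 + (1.340 − 1)/51.29 + (9.162 − 1)/38.28 + (4.217 − 1)/5.383 = 1.994
NF = 10 log₁₀(1.994) = 3.00 dB

3.00 dB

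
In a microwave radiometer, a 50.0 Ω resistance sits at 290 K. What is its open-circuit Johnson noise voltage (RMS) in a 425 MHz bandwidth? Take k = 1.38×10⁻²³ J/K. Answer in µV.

18.4 µV

V_n = √(4kTRB)
4kTRB = 4 × 1.38×10⁻²³ × 290 × 5.00×10¹ × 4.25×10⁸ = 3.40×10⁻¹⁰ V²
V_n = √(3.40×10⁻¹⁰) = 1.84×10⁻⁵ V = 18.4 µV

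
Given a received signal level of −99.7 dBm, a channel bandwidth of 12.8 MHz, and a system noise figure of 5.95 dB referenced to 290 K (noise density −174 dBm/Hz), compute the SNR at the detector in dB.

Noise floor: N = −174 + 10 log₁₀(B) + NF
10 log₁₀(1.28×10⁷) = 71.07 dB
N = −174 + 71.07 + 5.95 = −96.98 dBm
SNR = P_sig − N = −99.7 − (−96.98) = −2.72 dB → −2.7 dB

−2.7 dB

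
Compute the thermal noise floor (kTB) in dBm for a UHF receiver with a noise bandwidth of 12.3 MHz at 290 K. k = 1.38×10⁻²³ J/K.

P_n = kTB = 1.38×10⁻²³ × 290 × 1.23×10⁷ = 4.92×10⁻¹⁴ W
In dBm: 10 log₁₀(4.92×10⁻¹⁴ / 10⁻³) = −103.1 dBm

−103.1 dBm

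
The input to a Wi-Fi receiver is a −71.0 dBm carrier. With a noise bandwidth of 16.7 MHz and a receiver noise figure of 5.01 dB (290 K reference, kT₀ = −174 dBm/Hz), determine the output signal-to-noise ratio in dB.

25.8 dB

Noise floor: N = −174 + 10 log₁₀(B) + NF
10 log₁₀(1.67×10⁷) = 72.23 dB
N = −174 + 72.23 + 5.01 = −96.76 dBm
SNR = P_sig − N = −71.0 − (−96.76) = 25.76 dB → 25.8 dB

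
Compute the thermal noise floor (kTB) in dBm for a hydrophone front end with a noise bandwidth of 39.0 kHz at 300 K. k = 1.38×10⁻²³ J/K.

−127.9 dBm

P_n = kTB = 1.38×10⁻²³ × 300 × 3.90×10⁴ = 1.61×10⁻¹⁶ W
In dBm: 10 log₁₀(1.61×10⁻¹⁶ / 10⁻³) = −127.9 dBm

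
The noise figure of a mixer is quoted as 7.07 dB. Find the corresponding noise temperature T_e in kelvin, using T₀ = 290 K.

F = 10^(7.07/10) = 5.09331
T_e = (F − 1)·T₀ = (5.09331 − 1) × 290 = 1187 K

1187 K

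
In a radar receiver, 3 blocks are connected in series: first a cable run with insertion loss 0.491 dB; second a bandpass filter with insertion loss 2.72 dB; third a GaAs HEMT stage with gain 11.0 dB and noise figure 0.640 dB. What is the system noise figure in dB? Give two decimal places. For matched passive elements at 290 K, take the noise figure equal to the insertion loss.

3.85 dB

Convert to linear (a loss of L dB is a gain of −L dB): F_i = 10^(NF_i/10), G_i = 10^(G_i,dB/10)
  Stage 1: F_1 = 10^(0.491/10) = 1.120, G_1 = 10^(−0.491/10) = 0.8931
  Stage 2: F_2 = 10^(2.72/10) = 1.871, G_2 = 10^(−2.72/10) = 0.5346
  Stage 3: F_3 = 10^(0.640/10) = 1.159, G_3 = 10^(11.0/10) = 12.59
Friis cascade:
  F = 1.120 + (1.871 − 1)/0.8931 + (1.159 − 1)/0.4774 = 2.427
NF = 10 log₁₀(2.427) = 3.85 dB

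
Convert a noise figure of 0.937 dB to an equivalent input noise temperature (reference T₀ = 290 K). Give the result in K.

69.8 K

F = 10^(0.937/10) = 1.24079
T_e = (F − 1)·T₀ = (1.24079 − 1) × 290 = 69.8 K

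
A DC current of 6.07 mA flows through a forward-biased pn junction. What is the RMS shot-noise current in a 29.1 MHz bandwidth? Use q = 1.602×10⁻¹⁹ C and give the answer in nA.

238 nA

I_n = √(2qI·B)
2qI·B = 2 × 1.602×10⁻¹⁹ × 6.07×10⁻³ × 2.91×10⁷ = 5.66×10⁻¹⁴ A²
I_n = √(5.66×10⁻¹⁴) = 2.38×10⁻⁷ A = 238 nA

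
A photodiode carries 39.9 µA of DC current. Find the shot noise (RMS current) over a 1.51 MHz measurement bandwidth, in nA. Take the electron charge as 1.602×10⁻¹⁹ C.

I_n = √(2qI·B)
2qI·B = 2 × 1.602×10⁻¹⁹ × 3.99×10⁻⁵ × 1.51×10⁶ = 1.93×10⁻¹⁷ A²
I_n = √(1.93×10⁻¹⁷) = 4.39×10⁻⁹ A = 4.39 nA

4.39 nA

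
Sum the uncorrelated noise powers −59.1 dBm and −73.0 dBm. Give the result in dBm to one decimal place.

Convert to linear, add, convert back:
P₁ = 1.23×10⁻⁹ W, P₂ = 5.01×10⁻¹¹ W
P_tot = 1.28×10⁻⁹ W → 10 log₁₀(P_tot / 10⁻³) = −58.9 dBm

−58.9 dBm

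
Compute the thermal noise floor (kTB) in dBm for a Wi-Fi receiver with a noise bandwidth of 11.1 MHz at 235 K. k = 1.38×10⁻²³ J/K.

P_n = kTB = 1.38×10⁻²³ × 235 × 1.11×10⁷ = 3.60×10⁻¹⁴ W
In dBm: 10 log₁₀(3.60×10⁻¹⁴ / 10⁻³) = −104.4 dBm

−104.4 dBm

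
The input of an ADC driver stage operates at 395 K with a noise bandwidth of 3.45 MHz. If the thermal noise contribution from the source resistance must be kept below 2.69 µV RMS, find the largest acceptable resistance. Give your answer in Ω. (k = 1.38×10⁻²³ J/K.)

Johnson–Nyquist: V_n = √(4kTRB) ⇒ R = V_n² / (4kTB)
4kTB = 4 × 1.38×10⁻²³ × 395 × 3.45×10⁶ = 7.52×10⁻¹⁴
R = (2.69×10⁻⁶)² / 7.52×10⁻¹⁴ = 9.62×10¹ Ω = 96.2 Ω

96.2 Ω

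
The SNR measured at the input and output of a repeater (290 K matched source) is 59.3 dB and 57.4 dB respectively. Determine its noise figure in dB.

1.9 dB

NF (dB) = SNR_in(dB) − SNR_out(dB) when the source is at T₀
NF = 59.3 − 57.4 = 1.9 dB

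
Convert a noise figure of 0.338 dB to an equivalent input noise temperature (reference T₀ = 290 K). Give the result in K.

F = 10^(0.338/10) = 1.08094
T_e = (F − 1)·T₀ = (1.08094 − 1) × 290 = 23.5 K

23.5 K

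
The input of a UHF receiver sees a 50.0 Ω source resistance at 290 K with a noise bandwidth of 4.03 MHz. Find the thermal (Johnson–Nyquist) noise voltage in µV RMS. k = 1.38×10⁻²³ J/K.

V_n = √(4kTRB)
4kTRB = 4 × 1.38×10⁻²³ × 290 × 5.00×10¹ × 4.03×10⁶ = 3.23×10⁻¹² V²
V_n = √(3.23×10⁻¹²) = 1.80×10⁻⁶ V = 1.80 µV

1.80 µV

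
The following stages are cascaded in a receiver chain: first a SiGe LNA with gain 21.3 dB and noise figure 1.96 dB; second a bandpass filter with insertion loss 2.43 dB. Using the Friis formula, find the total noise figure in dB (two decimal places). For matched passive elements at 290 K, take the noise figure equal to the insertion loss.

1.98 dB

Convert to linear (a loss of L dB is a gain of −L dB): F_i = 10^(NF_i/10), G_i = 10^(G_i,dB/10)
  Stage 1: F_1 = 10^(1.96/10) = 1.570, G_1 = 10^(21.3/10) = 134.9
  Stage 2: F_2 = 10^(2.43/10) = 1.750, G_2 = 10^(−2.43/10) = 0.5715
Friis cascade:
  F = 1.570 + (1.750 − 1)/134.9 = 1.576
NF = 10 log₁₀(1.576) = 1.98 dB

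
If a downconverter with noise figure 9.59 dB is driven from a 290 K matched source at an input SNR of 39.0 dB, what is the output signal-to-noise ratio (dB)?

29.41 dB

By definition F = SNR_in/SNR_out, so in dB: SNR_out = SNR_in − NF
SNR_out = 39.0 − 9.59 = 29.41 dB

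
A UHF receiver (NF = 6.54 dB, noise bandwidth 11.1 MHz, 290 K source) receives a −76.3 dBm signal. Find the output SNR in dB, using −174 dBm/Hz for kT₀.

20.7 dB

Noise floor: N = −174 + 10 log₁₀(B) + NF
10 log₁₀(1.11×10⁷) = 70.45 dB
N = −174 + 70.45 + 6.54 = −97.01 dBm
SNR = P_sig − N = −76.3 − (−97.01) = 20.71 dB → 20.7 dB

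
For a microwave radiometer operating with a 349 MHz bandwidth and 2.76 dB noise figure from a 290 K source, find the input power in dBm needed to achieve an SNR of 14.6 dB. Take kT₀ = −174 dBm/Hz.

−71.2 dBm

Sensitivity = −174 + 10 log₁₀(B) + NF + SNR_min
= −174 + 85.43 + 2.76 + 14.6
= −71.21 dBm → −71.2 dBm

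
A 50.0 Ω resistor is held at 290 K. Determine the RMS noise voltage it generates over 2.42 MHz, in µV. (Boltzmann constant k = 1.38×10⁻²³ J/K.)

1.39 µV

V_n = √(4kTRB)
4kTRB = 4 × 1.38×10⁻²³ × 290 × 5.00×10¹ × 2.42×10⁶ = 1.94×10⁻¹² V²
V_n = √(1.94×10⁻¹²) = 1.39×10⁻⁶ V = 1.39 µV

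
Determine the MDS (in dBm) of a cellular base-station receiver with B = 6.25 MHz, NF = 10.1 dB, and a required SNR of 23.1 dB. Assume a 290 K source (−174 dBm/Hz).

−72.8 dBm

Sensitivity = −174 + 10 log₁₀(B) + NF + SNR_min
= −174 + 67.96 + 10.1 + 23.1
= −72.84 dBm → −72.8 dBm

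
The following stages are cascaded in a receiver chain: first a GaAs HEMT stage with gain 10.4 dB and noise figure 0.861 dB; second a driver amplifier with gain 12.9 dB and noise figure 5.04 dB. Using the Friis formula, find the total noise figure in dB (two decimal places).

Convert to linear (a loss of L dB is a gain of −L dB): F_i = 10^(NF_i/10), G_i = 10^(G_i,dB/10)
  Stage 1: F_1 = 10^(0.861/10) = 1.219, G_1 = 10^(10.4/10) = 10.96
  Stage 2: F_2 = 10^(5.04/10) = 3.192, G_2 = 10^(12.9/10) = 19.50
Friis cascade:
  F = 1.219 + (3.192 − 1)/10.96 = 1.419
NF = 10 log₁₀(1.419) = 1.52 dB

1.52 dB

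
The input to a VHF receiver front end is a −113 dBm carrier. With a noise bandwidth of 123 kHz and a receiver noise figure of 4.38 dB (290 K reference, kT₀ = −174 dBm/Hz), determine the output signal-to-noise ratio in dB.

5.7 dB

Noise floor: N = −174 + 10 log₁₀(B) + NF
10 log₁₀(1.23×10⁵) = 50.9 dB
N = −174 + 50.9 + 4.38 = −118.72 dBm
SNR = P_sig − N = −113 − (−118.72) = 5.72 dB → 5.7 dB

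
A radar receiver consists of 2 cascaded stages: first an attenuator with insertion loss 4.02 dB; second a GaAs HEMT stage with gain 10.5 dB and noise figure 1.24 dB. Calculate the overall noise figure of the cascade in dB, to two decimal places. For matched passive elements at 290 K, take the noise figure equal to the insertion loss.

5.26 dB

Convert to linear (a loss of L dB is a gain of −L dB): F_i = 10^(NF_i/10), G_i = 10^(G_i,dB/10)
  Stage 1: F_1 = 10^(4.02/10) = 2.523, G_1 = 10^(−4.02/10) = 0.3963
  Stage 2: F_2 = 10^(1.24/10) = 1.330, G_2 = 10^(10.5/10) = 11.22
Friis cascade:
  F = 2.523 + (1.330 − 1)/0.3963 = 3.357
NF = 10 log₁₀(3.357) = 5.26 dB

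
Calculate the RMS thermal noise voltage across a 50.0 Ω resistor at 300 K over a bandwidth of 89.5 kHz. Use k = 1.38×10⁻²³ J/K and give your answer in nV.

272 nV

V_n = √(4kTRB)
4kTRB = 4 × 1.38×10⁻²³ × 300 × 5.00×10¹ × 8.95×10⁴ = 7.41×10⁻¹⁴ V²
V_n = √(7.41×10⁻¹⁴) = 2.72×10⁻⁷ V = 272 nV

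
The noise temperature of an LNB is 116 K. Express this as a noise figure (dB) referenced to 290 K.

1.46 dB

F = 1 + T_e/T₀ = 1 + 116/290 = 1.4
NF = 10 log₁₀(1.4) = 1.46 dB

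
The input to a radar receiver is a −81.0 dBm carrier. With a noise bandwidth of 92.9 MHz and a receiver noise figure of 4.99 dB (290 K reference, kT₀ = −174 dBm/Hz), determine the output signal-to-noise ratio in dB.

Noise floor: N = −174 + 10 log₁₀(B) + NF
10 log₁₀(9.29×10⁷) = 79.68 dB
N = −174 + 79.68 + 4.99 = −89.33 dBm
SNR = P_sig − N = −81.0 − (−89.33) = 8.33 dB → 8.3 dB

8.3 dB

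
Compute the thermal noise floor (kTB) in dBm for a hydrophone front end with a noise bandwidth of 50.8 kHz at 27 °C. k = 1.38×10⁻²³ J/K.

−126.8 dBm

T = 27 °C + 273.15 = 300.15 K
P_n = kTB = 1.38×10⁻²³ × 300.15 × 5.08×10⁴ = 2.10×10⁻¹⁶ W
In dBm: 10 log₁₀(2.10×10⁻¹⁶ / 10⁻³) = −126.8 dBm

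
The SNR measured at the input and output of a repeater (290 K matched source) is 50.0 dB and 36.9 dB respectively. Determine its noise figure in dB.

NF (dB) = SNR_in(dB) − SNR_out(dB) when the source is at T₀
NF = 50.0 − 36.9 = 13.1 dB

13.1 dB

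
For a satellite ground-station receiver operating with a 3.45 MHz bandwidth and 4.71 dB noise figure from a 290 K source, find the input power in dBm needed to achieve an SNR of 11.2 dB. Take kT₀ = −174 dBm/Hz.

−92.7 dBm

Sensitivity = −174 + 10 log₁₀(B) + NF + SNR_min
= −174 + 65.38 + 4.71 + 11.2
= −92.71 dBm → −92.7 dBm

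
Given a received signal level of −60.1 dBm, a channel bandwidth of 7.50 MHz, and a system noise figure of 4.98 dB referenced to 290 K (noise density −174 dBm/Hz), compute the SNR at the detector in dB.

Noise floor: N = −174 + 10 log₁₀(B) + NF
10 log₁₀(7.50×10⁶) = 68.75 dB
N = −174 + 68.75 + 4.98 = −100.27 dBm
SNR = P_sig − N = −60.1 − (−100.27) = 40.17 dB → 40.2 dB

40.2 dB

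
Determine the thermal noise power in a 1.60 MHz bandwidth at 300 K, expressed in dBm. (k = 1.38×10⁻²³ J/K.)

P_n = kTB = 1.38×10⁻²³ × 300 × 1.60×10⁶ = 6.62×10⁻¹⁵ W
In dBm: 10 log₁₀(6.62×10⁻¹⁵ / 10⁻³) = −111.8 dBm

−111.8 dBm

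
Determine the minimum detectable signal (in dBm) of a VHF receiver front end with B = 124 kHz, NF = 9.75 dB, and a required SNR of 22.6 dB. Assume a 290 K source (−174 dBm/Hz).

−90.7 dBm

Sensitivity = −174 + 10 log₁₀(B) + NF + SNR_min
= −174 + 50.93 + 9.75 + 22.6
= −90.72 dBm → −90.7 dBm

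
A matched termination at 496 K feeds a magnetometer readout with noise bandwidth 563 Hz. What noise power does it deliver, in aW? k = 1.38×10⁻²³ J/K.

P_n = kTB = 1.38×10⁻²³ × 496 × 5.63×10² = 3.85×10⁻¹⁸ W = 3.85 aW

3.85 aW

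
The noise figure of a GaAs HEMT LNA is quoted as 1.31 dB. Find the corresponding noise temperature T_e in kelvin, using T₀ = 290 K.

F = 10^(1.31/10) = 1.35207
T_e = (F − 1)·T₀ = (1.35207 − 1) × 290 = 102 K

102 K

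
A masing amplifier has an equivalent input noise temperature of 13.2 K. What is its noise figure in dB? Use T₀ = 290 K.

F = 1 + T_e/T₀ = 1 + 13.2/290 = 1.04552
NF = 10 log₁₀(1.04552) = 0.193 dB

0.193 dB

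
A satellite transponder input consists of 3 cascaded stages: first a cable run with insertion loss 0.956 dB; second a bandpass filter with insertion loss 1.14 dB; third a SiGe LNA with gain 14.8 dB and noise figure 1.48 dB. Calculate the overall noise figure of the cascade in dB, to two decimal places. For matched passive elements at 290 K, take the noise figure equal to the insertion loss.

Convert to linear (a loss of L dB is a gain of −L dB): F_i = 10^(NF_i/10), G_i = 10^(G_i,dB/10)
  Stage 1: F_1 = 10^(0.956/10) = 1.246, G_1 = 10^(−0.956/10) = 0.8024
  Stage 2: F_2 = 10^(1.14/10) = 1.300, G_2 = 10^(−1.14/10) = 0.7691
  Stage 3: F_3 = 10^(1.48/10) = 1.406, G_3 = 10^(14.8/10) = 30.20
Friis cascade:
  F = 1.246 + (1.300 − 1)/0.8024 + (1.406 − 1)/0.6172 = 2.278
NF = 10 log₁₀(2.278) = 3.58 dB

3.58 dB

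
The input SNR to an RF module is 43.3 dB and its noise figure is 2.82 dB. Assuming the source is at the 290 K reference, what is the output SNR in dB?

By definition F = SNR_in/SNR_out, so in dB: SNR_out = SNR_in − NF
SNR_out = 43.3 − 2.82 = 40.48 dB

40.48 dB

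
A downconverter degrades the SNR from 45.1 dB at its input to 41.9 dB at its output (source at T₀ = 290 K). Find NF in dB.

NF (dB) = SNR_in(dB) − SNR_out(dB) when the source is at T₀
NF = 45.1 − 41.9 = 3.2 dB

3.2 dB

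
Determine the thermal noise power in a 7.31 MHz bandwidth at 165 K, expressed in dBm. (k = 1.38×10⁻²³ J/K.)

−107.8 dBm

P_n = kTB = 1.38×10⁻²³ × 165 × 7.31×10⁶ = 1.66×10⁻¹⁴ W
In dBm: 10 log₁₀(1.66×10⁻¹⁴ / 10⁻³) = −107.8 dBm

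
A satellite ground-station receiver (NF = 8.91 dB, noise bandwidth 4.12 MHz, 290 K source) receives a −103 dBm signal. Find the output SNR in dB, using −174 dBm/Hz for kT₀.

−4.1 dB

Noise floor: N = −174 + 10 log₁₀(B) + NF
10 log₁₀(4.12×10⁶) = 66.15 dB
N = −174 + 66.15 + 8.91 = −98.94 dBm
SNR = P_sig − N = −103 − (−98.94) = −4.06 dB → −4.1 dB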